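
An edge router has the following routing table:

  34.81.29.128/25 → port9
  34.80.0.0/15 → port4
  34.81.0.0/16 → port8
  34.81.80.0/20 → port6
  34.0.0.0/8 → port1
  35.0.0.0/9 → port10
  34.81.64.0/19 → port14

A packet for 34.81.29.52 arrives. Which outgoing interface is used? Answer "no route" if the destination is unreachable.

Routes whose prefix contains 34.81.29.52:
  34.0.0.0/8 (34.0.0.0 - 34.255.255.255) -> port1
  34.80.0.0/15 (34.80.0.0 - 34.81.255.255) -> port4
  34.81.0.0/16 (34.81.0.0 - 34.81.255.255) -> port8
More-specific entries that do NOT match:
  34.81.29.128/25 (34.81.29.128 - 34.81.29.255) does not contain 34.81.29.52
  34.81.80.0/20 (34.81.80.0 - 34.81.95.255) does not contain 34.81.29.52
  34.81.64.0/19 (34.81.64.0 - 34.81.95.255) does not contain 34.81.29.52
Longest matching prefix is /16 -> interface port8.

port8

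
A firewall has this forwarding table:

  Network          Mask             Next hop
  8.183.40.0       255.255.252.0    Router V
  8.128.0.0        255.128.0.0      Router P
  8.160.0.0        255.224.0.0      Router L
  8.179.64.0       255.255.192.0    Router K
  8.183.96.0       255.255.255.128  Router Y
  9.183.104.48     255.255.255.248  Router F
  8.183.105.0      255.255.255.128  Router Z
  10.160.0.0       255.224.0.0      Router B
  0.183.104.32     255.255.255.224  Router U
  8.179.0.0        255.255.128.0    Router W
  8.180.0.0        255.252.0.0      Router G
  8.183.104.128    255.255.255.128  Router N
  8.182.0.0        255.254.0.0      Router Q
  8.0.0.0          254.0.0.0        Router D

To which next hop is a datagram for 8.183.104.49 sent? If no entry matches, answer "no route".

Routes whose prefix contains 8.183.104.49:
  8.0.0.0/7 (8.0.0.0 - 9.255.255.255) -> Router D
  8.128.0.0/9 (8.128.0.0 - 8.255.255.255) -> Router P
  8.160.0.0/11 (8.160.0.0 - 8.191.255.255) -> Router L
  8.180.0.0/14 (8.180.0.0 - 8.183.255.255) -> Router G
  8.182.0.0/15 (8.182.0.0 - 8.183.255.255) -> Router Q
More-specific entries that do NOT match:
  9.183.104.48/29 (9.183.104.48 - 9.183.104.55) does not contain 8.183.104.49
  0.183.104.32/27 (0.183.104.32 - 0.183.104.63) does not contain 8.183.104.49
  8.183.96.0/25 (8.183.96.0 - 8.183.96.127) does not contain 8.183.104.49
  8.183.105.0/25 (8.183.105.0 - 8.183.105.127) does not contain 8.183.104.49
  8.183.104.128/25 (8.183.104.128 - 8.183.104.255) does not contain 8.183.104.49
  8.183.40.0/22 (8.183.40.0 - 8.183.43.255) does not contain 8.183.104.49
  8.179.64.0/18 (8.179.64.0 - 8.179.127.255) does not contain 8.183.104.49
  8.179.0.0/17 (8.179.0.0 - 8.179.127.255) does not contain 8.183.104.49
Longest matching prefix is /15 -> next hop Router Q.

Router Q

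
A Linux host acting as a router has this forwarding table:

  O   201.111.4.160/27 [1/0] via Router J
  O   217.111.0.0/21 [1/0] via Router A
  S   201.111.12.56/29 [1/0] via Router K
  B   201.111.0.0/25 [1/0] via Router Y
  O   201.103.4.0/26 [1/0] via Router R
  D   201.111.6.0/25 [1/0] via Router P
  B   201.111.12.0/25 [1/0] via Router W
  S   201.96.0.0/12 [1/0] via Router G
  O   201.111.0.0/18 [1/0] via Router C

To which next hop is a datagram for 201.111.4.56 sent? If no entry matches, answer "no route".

Routes whose prefix contains 201.111.4.56:
  201.96.0.0/12 (201.96.0.0 - 201.111.255.255) -> Router G
  201.111.0.0/18 (201.111.0.0 - 201.111.63.255) -> Router C
More-specific entries that do NOT match:
  201.111.12.56/29 (201.111.12.56 - 201.111.12.63) does not contain 201.111.4.56
  201.111.4.160/27 (201.111.4.160 - 201.111.4.191) does not contain 201.111.4.56
  201.103.4.0/26 (201.103.4.0 - 201.103.4.63) does not contain 201.111.4.56
  201.111.0.0/25 (201.111.0.0 - 201.111.0.127) does not contain 201.111.4.56
  201.111.6.0/25 (201.111.6.0 - 201.111.6.127) does not contain 201.111.4.56
  201.111.12.0/25 (201.111.12.0 - 201.111.12.127) does not contain 201.111.4.56
  217.111.0.0/21 (217.111.0.0 - 217.111.7.255) does not contain 201.111.4.56
Longest matching prefix is /18 -> next hop Router C.

Router C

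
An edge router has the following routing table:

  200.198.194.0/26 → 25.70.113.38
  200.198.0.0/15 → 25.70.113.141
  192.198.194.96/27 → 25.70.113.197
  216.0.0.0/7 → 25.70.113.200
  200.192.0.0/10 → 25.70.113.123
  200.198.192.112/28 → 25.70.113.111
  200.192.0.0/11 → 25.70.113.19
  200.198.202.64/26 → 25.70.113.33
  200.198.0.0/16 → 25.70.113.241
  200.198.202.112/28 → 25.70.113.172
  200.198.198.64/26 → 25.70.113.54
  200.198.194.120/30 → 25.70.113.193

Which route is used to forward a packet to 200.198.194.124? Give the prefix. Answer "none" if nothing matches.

Entries matching 200.198.194.124:
  200.192.0.0/10 (200.192.0.0 - 200.255.255.255)
  200.192.0.0/11 (200.192.0.0 - 200.223.255.255)
  200.198.0.0/15 (200.198.0.0 - 200.199.255.255)
  200.198.0.0/16 (200.198.0.0 - 200.198.255.255)
Most specific is 200.198.0.0/16.

200.198.0.0/16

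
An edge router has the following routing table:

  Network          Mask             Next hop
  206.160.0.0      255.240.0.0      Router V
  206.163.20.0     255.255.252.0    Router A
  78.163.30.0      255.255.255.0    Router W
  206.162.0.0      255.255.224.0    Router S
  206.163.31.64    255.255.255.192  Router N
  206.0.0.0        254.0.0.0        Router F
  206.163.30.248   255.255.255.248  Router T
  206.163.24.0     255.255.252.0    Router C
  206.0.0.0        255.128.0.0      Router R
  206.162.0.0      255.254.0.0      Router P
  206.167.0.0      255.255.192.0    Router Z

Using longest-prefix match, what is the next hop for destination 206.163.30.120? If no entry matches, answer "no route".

Routes whose prefix contains 206.163.30.120:
  206.0.0.0/7 (206.0.0.0 - 207.255.255.255) -> Router F
  206.160.0.0/12 (206.160.0.0 - 206.175.255.255) -> Router V
  206.162.0.0/15 (206.162.0.0 - 206.163.255.255) -> Router P
More-specific entries that do NOT match:
  206.163.30.248/29 (206.163.30.248 - 206.163.30.255) does not contain 206.163.30.120
  206.163.31.64/26 (206.163.31.64 - 206.163.31.127) does not contain 206.163.30.120
  78.163.30.0/24 (78.163.30.0 - 78.163.30.255) does not contain 206.163.30.120
  206.163.20.0/22 (206.163.20.0 - 206.163.23.255) does not contain 206.163.30.120
  206.163.24.0/22 (206.163.24.0 - 206.163.27.255) does not contain 206.163.30.120
  206.162.0.0/19 (206.162.0.0 - 206.162.31.255) does not contain 206.163.30.120
  206.167.0.0/18 (206.167.0.0 - 206.167.63.255) does not contain 206.163.30.120
Longest matching prefix is /15 -> next hop Router P.

Router P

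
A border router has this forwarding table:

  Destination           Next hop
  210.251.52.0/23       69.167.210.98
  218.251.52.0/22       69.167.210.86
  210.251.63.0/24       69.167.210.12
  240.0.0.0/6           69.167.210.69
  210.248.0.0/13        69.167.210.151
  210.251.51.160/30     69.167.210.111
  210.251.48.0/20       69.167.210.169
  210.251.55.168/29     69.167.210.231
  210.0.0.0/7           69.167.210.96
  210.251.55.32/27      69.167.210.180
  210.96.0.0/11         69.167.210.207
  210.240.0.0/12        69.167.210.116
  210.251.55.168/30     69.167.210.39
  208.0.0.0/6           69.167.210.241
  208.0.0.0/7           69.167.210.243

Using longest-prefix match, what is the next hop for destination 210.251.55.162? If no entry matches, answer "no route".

69.167.210.169

Routes whose prefix contains 210.251.55.162:
  208.0.0.0/6 (208.0.0.0 - 211.255.255.255) -> 69.167.210.241
  210.0.0.0/7 (210.0.0.0 - 211.255.255.255) -> 69.167.210.96
  210.240.0.0/12 (210.240.0.0 - 210.255.255.255) -> 69.167.210.116
  210.248.0.0/13 (210.248.0.0 - 210.255.255.255) -> 69.167.210.151
  210.251.48.0/20 (210.251.48.0 - 210.251.63.255) -> 69.167.210.169
More-specific entries that do NOT match:
  210.251.51.160/30 (210.251.51.160 - 210.251.51.163) does not contain 210.251.55.162
  210.251.55.168/30 (210.251.55.168 - 210.251.55.171) does not contain 210.251.55.162
  210.251.55.168/29 (210.251.55.168 - 210.251.55.175) does not contain 210.251.55.162
  210.251.55.32/27 (210.251.55.32 - 210.251.55.63) does not contain 210.251.55.162
  210.251.63.0/24 (210.251.63.0 - 210.251.63.255) does not contain 210.251.55.162
  210.251.52.0/23 (210.251.52.0 - 210.251.53.255) does not contain 210.251.55.162
  218.251.52.0/22 (218.251.52.0 - 218.251.55.255) does not contain 210.251.55.162
Longest matching prefix is /20 -> next hop 69.167.210.169.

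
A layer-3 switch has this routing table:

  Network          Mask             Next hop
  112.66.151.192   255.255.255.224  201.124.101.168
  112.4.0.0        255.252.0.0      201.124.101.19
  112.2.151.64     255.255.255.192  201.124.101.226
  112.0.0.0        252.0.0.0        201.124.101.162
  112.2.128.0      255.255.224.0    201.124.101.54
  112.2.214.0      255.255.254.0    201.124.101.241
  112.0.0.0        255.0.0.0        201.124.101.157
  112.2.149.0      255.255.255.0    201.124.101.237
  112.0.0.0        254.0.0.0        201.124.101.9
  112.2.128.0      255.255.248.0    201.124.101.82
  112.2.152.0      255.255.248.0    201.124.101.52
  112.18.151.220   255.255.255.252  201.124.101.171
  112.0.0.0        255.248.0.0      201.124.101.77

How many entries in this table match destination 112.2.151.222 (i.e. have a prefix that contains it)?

Prefixes containing 112.2.151.222:
  112.0.0.0/6 (112.0.0.0 - 115.255.255.255)
  112.0.0.0/7 (112.0.0.0 - 113.255.255.255)
  112.0.0.0/8 (112.0.0.0 - 112.255.255.255)
  112.0.0.0/13 (112.0.0.0 - 112.7.255.255)
  112.2.128.0/19 (112.2.128.0 - 112.2.159.255)
Total matching entries: 5.

5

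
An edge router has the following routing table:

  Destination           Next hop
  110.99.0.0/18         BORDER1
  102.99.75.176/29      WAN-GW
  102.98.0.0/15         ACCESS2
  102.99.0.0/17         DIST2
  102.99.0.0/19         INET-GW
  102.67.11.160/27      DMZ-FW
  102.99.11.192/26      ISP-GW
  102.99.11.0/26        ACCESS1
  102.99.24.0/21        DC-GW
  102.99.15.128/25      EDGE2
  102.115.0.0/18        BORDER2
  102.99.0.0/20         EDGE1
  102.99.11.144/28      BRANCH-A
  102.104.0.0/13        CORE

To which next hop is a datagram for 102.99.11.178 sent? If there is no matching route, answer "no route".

Routes whose prefix contains 102.99.11.178:
  102.98.0.0/15 (102.98.0.0 - 102.99.255.255) -> ACCESS2
  102.99.0.0/17 (102.99.0.0 - 102.99.127.255) -> DIST2
  102.99.0.0/19 (102.99.0.0 - 102.99.31.255) -> INET-GW
  102.99.0.0/20 (102.99.0.0 - 102.99.15.255) -> EDGE1
More-specific entries that do NOT match:
  102.99.75.176/29 (102.99.75.176 - 102.99.75.183) does not contain 102.99.11.178
  102.99.11.144/28 (102.99.11.144 - 102.99.11.159) does not contain 102.99.11.178
  102.67.11.160/27 (102.67.11.160 - 102.67.11.191) does not contain 102.99.11.178
  102.99.11.192/26 (102.99.11.192 - 102.99.11.255) does not contain 102.99.11.178
  102.99.11.0/26 (102.99.11.0 - 102.99.11.63) does not contain 102.99.11.178
  102.99.15.128/25 (102.99.15.128 - 102.99.15.255) does not contain 102.99.11.178
  102.99.24.0/21 (102.99.24.0 - 102.99.31.255) does not contain 102.99.11.178
Longest matching prefix is /20 -> next hop EDGE1.

EDGE1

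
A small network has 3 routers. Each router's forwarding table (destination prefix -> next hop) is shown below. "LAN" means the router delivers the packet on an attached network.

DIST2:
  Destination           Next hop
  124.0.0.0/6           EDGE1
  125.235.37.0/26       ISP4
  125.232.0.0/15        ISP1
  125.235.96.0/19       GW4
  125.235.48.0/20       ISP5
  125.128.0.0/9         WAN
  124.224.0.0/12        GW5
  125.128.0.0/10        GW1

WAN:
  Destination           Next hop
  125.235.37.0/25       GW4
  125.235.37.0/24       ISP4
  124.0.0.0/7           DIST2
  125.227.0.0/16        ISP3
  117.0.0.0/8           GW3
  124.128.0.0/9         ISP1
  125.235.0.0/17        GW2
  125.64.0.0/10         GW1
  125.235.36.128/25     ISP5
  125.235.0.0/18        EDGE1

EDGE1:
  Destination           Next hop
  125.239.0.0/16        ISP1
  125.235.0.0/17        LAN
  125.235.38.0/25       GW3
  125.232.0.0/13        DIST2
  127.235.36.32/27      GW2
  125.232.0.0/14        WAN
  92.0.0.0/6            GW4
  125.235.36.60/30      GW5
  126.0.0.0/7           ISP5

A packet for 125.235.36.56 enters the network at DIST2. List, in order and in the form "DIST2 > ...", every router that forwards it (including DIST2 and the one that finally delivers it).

DIST2 > WAN > EDGE1

At DIST2: longest match for 125.235.36.56 is 125.128.0.0/9 -> WAN
At WAN: longest match for 125.235.36.56 is 125.235.0.0/18 -> EDGE1
At EDGE1: longest match for 125.235.36.56 is 125.235.0.0/17 -> LAN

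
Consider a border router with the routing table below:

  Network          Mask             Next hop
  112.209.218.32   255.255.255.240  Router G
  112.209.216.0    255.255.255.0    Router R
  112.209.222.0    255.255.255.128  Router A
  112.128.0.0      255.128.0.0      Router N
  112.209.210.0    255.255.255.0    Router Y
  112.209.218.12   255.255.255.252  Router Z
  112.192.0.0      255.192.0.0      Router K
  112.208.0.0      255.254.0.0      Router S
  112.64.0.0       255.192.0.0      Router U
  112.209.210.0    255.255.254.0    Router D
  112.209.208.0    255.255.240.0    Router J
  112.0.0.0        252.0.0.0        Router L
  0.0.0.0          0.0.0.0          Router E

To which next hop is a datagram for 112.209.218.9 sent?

Routes whose prefix contains 112.209.218.9:
  0.0.0.0/0 (default, matches everything) -> Router E
  112.0.0.0/6 (112.0.0.0 - 115.255.255.255) -> Router L
  112.128.0.0/9 (112.128.0.0 - 112.255.255.255) -> Router N
  112.192.0.0/10 (112.192.0.0 - 112.255.255.255) -> Router K
  112.208.0.0/15 (112.208.0.0 - 112.209.255.255) -> Router S
  112.209.208.0/20 (112.209.208.0 - 112.209.223.255) -> Router J
More-specific entries that do NOT match:
  112.209.218.12/30 (112.209.218.12 - 112.209.218.15) does not contain 112.209.218.9
  112.209.218.32/28 (112.209.218.32 - 112.209.218.47) does not contain 112.209.218.9
  112.209.222.0/25 (112.209.222.0 - 112.209.222.127) does not contain 112.209.218.9
  112.209.216.0/24 (112.209.216.0 - 112.209.216.255) does not contain 112.209.218.9
  112.209.210.0/24 (112.209.210.0 - 112.209.210.255) does not contain 112.209.218.9
  112.209.210.0/23 (112.209.210.0 - 112.209.211.255) does not contain 112.209.218.9
Longest matching prefix is /20 -> next hop Router J.

Router J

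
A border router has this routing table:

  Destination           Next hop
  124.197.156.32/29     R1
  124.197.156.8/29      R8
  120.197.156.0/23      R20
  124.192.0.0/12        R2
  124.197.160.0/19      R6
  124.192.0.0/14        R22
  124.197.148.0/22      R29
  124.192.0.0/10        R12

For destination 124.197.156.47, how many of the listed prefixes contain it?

Prefixes containing 124.197.156.47:
  124.192.0.0/10 (124.192.0.0 - 124.255.255.255)
  124.192.0.0/12 (124.192.0.0 - 124.207.255.255)
Total matching entries: 2.

2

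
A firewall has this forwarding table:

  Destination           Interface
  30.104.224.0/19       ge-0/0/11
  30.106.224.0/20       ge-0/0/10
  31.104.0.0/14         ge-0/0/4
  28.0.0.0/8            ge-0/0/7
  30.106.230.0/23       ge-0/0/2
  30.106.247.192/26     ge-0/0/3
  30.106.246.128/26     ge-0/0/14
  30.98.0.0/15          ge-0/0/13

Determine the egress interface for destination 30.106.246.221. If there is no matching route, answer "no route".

no route

No entry's prefix contains 30.106.246.221; there is no default route.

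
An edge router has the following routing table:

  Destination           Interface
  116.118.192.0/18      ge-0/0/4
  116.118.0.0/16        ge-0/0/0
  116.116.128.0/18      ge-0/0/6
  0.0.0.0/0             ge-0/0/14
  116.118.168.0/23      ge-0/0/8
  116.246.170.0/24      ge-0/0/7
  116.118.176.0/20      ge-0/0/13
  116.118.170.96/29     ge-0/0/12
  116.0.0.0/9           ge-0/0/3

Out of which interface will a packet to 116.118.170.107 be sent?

ge-0/0/0

Routes whose prefix contains 116.118.170.107:
  0.0.0.0/0 (default, matches everything) -> ge-0/0/14
  116.0.0.0/9 (116.0.0.0 - 116.127.255.255) -> ge-0/0/3
  116.118.0.0/16 (116.118.0.0 - 116.118.255.255) -> ge-0/0/0
More-specific entries that do NOT match:
  116.118.170.96/29 (116.118.170.96 - 116.118.170.103) does not contain 116.118.170.107
  116.246.170.0/24 (116.246.170.0 - 116.246.170.255) does not contain 116.118.170.107
  116.118.168.0/23 (116.118.168.0 - 116.118.169.255) does not contain 116.118.170.107
  116.118.176.0/20 (116.118.176.0 - 116.118.191.255) does not contain 116.118.170.107
  116.118.192.0/18 (116.118.192.0 - 116.118.255.255) does not contain 116.118.170.107
  116.116.128.0/18 (116.116.128.0 - 116.116.191.255) does not contain 116.118.170.107
Longest matching prefix is /16 -> interface ge-0/0/0.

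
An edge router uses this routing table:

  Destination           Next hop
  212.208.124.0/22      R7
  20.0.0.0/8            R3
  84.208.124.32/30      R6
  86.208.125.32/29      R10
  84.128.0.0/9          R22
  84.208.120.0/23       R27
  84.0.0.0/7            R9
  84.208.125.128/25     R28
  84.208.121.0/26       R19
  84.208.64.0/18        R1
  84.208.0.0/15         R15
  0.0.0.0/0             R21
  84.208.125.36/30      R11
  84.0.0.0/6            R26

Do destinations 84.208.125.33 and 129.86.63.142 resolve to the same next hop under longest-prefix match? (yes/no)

84.208.125.33: longest match 84.208.64.0/18 -> R1
129.86.63.142: longest match 0.0.0.0/0 -> R21

no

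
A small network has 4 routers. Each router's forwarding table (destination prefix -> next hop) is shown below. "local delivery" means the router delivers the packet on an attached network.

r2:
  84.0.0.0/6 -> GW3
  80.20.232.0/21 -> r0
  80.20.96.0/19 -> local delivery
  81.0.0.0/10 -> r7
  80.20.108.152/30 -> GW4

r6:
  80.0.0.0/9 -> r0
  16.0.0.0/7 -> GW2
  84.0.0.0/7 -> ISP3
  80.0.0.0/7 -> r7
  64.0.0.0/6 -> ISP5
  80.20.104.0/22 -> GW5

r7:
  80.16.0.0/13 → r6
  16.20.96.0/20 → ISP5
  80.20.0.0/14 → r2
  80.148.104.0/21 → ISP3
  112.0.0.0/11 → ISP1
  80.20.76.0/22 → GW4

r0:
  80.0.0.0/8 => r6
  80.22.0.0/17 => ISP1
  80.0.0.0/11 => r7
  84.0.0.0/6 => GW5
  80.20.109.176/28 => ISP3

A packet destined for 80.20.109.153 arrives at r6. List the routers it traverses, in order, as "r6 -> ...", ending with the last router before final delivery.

r6 -> r0 -> r7 -> r2

At r6: longest match for 80.20.109.153 is 80.0.0.0/9 -> r0
At r0: longest match for 80.20.109.153 is 80.0.0.0/11 -> r7
At r7: longest match for 80.20.109.153 is 80.20.0.0/14 -> r2
At r2: longest match for 80.20.109.153 is 80.20.96.0/19 -> local delivery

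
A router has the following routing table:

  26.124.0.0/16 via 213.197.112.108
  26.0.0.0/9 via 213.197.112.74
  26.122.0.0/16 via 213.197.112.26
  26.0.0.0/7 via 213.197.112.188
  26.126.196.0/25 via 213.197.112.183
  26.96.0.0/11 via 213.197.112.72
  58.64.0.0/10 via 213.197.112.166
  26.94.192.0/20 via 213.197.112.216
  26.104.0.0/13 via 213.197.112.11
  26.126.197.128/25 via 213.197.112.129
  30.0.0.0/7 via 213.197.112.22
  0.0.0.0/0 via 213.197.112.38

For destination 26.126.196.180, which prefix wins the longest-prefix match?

26.96.0.0/11

Entries matching 26.126.196.180:
  0.0.0.0/0 (default, matches everything)
  26.0.0.0/7 (26.0.0.0 - 27.255.255.255)
  26.0.0.0/9 (26.0.0.0 - 26.127.255.255)
  26.96.0.0/11 (26.96.0.0 - 26.127.255.255)
Most specific is 26.96.0.0/11.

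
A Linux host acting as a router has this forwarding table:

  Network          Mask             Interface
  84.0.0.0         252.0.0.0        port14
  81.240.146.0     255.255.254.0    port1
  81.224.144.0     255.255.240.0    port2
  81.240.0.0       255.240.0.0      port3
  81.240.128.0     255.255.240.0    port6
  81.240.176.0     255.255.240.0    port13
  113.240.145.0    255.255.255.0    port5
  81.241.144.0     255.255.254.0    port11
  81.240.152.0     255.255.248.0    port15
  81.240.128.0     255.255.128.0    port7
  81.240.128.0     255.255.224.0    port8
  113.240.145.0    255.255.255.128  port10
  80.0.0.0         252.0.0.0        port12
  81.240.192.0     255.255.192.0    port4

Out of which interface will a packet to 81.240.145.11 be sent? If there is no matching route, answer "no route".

Routes whose prefix contains 81.240.145.11:
  80.0.0.0/6 (80.0.0.0 - 83.255.255.255) -> port12
  81.240.0.0/12 (81.240.0.0 - 81.255.255.255) -> port3
  81.240.128.0/17 (81.240.128.0 - 81.240.255.255) -> port7
  81.240.128.0/19 (81.240.128.0 - 81.240.159.255) -> port8
More-specific entries that do NOT match:
  113.240.145.0/25 (113.240.145.0 - 113.240.145.127) does not contain 81.240.145.11
  113.240.145.0/24 (113.240.145.0 - 113.240.145.255) does not contain 81.240.145.11
  81.240.146.0/23 (81.240.146.0 - 81.240.147.255) does not contain 81.240.145.11
  81.241.144.0/23 (81.241.144.0 - 81.241.145.255) does not contain 81.240.145.11
  81.240.152.0/21 (81.240.152.0 - 81.240.159.255) does not contain 81.240.145.11
  81.224.144.0/20 (81.224.144.0 - 81.224.159.255) does not contain 81.240.145.11
  81.240.128.0/20 (81.240.128.0 - 81.240.143.255) does not contain 81.240.145.11
  81.240.176.0/20 (81.240.176.0 - 81.240.191.255) does not contain 81.240.145.11
Longest matching prefix is /19 -> interface port8.

port8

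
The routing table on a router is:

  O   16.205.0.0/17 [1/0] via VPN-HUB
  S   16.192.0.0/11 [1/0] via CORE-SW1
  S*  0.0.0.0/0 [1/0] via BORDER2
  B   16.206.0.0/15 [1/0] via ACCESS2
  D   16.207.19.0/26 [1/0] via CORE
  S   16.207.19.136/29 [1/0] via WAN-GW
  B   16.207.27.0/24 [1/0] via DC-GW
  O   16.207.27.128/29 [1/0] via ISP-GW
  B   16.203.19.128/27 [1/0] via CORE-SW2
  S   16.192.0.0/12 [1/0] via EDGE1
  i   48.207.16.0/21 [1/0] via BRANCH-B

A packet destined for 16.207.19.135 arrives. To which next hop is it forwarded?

Routes whose prefix contains 16.207.19.135:
  0.0.0.0/0 (default, matches everything) -> BORDER2
  16.192.0.0/11 (16.192.0.0 - 16.223.255.255) -> CORE-SW1
  16.192.0.0/12 (16.192.0.0 - 16.207.255.255) -> EDGE1
  16.206.0.0/15 (16.206.0.0 - 16.207.255.255) -> ACCESS2
More-specific entries that do NOT match:
  16.207.19.136/29 (16.207.19.136 - 16.207.19.143) does not contain 16.207.19.135
  16.207.27.128/29 (16.207.27.128 - 16.207.27.135) does not contain 16.207.19.135
  16.203.19.128/27 (16.203.19.128 - 16.203.19.159) does not contain 16.207.19.135
  16.207.19.0/26 (16.207.19.0 - 16.207.19.63) does not contain 16.207.19.135
  16.207.27.0/24 (16.207.27.0 - 16.207.27.255) does not contain 16.207.19.135
  48.207.16.0/21 (48.207.16.0 - 48.207.23.255) does not contain 16.207.19.135
  16.205.0.0/17 (16.205.0.0 - 16.205.127.255) does not contain 16.207.19.135
Longest matching prefix is /15 -> next hop ACCESS2.

ACCESS2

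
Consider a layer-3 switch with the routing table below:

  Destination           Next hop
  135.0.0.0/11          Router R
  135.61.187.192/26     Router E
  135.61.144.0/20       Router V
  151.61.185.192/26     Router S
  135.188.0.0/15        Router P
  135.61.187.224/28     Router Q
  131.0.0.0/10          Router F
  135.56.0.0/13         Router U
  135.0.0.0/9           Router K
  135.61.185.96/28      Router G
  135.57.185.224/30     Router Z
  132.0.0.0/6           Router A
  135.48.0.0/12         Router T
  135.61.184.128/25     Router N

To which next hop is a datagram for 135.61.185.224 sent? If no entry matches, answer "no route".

Routes whose prefix contains 135.61.185.224:
  132.0.0.0/6 (132.0.0.0 - 135.255.255.255) -> Router A
  135.0.0.0/9 (135.0.0.0 - 135.127.255.255) -> Router K
  135.48.0.0/12 (135.48.0.0 - 135.63.255.255) -> Router T
  135.56.0.0/13 (135.56.0.0 - 135.63.255.255) -> Router U
More-specific entries that do NOT match:
  135.57.185.224/30 (135.57.185.224 - 135.57.185.227) does not contain 135.61.185.224
  135.61.187.224/28 (135.61.187.224 - 135.61.187.239) does not contain 135.61.185.224
  135.61.185.96/28 (135.61.185.96 - 135.61.185.111) does not contain 135.61.185.224
  135.61.187.192/26 (135.61.187.192 - 135.61.187.255) does not contain 135.61.185.224
  151.61.185.192/26 (151.61.185.192 - 151.61.185.255) does not contain 135.61.185.224
  135.61.184.128/25 (135.61.184.128 - 135.61.184.255) does not contain 135.61.185.224
  135.61.144.0/20 (135.61.144.0 - 135.61.159.255) does not contain 135.61.185.224
  135.188.0.0/15 (135.188.0.0 - 135.189.255.255) does not contain 135.61.185.224
Longest matching prefix is /13 -> next hop Router U.

Router U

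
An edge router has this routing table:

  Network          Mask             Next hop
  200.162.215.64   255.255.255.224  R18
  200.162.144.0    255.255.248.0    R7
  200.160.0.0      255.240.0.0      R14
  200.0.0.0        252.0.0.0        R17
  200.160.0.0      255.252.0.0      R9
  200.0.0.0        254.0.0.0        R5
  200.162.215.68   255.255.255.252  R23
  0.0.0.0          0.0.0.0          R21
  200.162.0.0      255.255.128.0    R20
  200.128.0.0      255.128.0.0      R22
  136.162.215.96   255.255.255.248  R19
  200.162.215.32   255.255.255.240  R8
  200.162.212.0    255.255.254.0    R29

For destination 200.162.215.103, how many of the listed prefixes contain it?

Prefixes containing 200.162.215.103:
  0.0.0.0/0 (default, matches everything)
  200.0.0.0/6 (200.0.0.0 - 203.255.255.255)
  200.0.0.0/7 (200.0.0.0 - 201.255.255.255)
  200.128.0.0/9 (200.128.0.0 - 200.255.255.255)
  200.160.0.0/12 (200.160.0.0 - 200.175.255.255)
  200.160.0.0/14 (200.160.0.0 - 200.163.255.255)
Total matching entries: 6.

6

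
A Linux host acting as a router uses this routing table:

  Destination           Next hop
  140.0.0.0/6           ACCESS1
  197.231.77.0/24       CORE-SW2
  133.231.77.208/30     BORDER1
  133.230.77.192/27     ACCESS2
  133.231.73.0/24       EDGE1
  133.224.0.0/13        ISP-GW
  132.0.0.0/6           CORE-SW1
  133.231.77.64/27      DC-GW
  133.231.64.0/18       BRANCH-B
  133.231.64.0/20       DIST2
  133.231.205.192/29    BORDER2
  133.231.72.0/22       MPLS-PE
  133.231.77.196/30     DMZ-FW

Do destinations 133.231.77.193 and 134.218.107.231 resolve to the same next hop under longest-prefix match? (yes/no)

133.231.77.193: longest match 133.231.64.0/20 -> DIST2
134.218.107.231: longest match 132.0.0.0/6 -> CORE-SW1

no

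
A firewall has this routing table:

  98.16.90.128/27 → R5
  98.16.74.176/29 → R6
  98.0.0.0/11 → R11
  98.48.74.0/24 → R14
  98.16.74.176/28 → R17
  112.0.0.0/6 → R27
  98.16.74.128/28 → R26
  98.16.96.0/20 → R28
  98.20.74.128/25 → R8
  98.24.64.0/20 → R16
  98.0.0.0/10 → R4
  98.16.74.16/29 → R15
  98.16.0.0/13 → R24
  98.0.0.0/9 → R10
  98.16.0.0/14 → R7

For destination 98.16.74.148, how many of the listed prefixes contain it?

5

Prefixes containing 98.16.74.148:
  98.0.0.0/9 (98.0.0.0 - 98.127.255.255)
  98.0.0.0/10 (98.0.0.0 - 98.63.255.255)
  98.0.0.0/11 (98.0.0.0 - 98.31.255.255)
  98.16.0.0/13 (98.16.0.0 - 98.23.255.255)
  98.16.0.0/14 (98.16.0.0 - 98.19.255.255)
Total matching entries: 5.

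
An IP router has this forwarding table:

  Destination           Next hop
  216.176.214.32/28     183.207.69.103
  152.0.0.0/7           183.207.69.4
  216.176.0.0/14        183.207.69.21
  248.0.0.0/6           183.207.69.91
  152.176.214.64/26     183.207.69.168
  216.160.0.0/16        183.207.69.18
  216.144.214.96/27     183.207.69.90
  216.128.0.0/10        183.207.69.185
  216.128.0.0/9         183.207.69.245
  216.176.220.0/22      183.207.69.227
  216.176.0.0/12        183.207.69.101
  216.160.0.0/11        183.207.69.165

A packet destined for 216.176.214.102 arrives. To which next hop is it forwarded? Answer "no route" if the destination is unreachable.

183.207.69.21

Routes whose prefix contains 216.176.214.102:
  216.128.0.0/9 (216.128.0.0 - 216.255.255.255) -> 183.207.69.245
  216.128.0.0/10 (216.128.0.0 - 216.191.255.255) -> 183.207.69.185
  216.160.0.0/11 (216.160.0.0 - 216.191.255.255) -> 183.207.69.165
  216.176.0.0/12 (216.176.0.0 - 216.191.255.255) -> 183.207.69.101
  216.176.0.0/14 (216.176.0.0 - 216.179.255.255) -> 183.207.69.21
More-specific entries that do NOT match:
  216.176.214.32/28 (216.176.214.32 - 216.176.214.47) does not contain 216.176.214.102
  216.144.214.96/27 (216.144.214.96 - 216.144.214.127) does not contain 216.176.214.102
  152.176.214.64/26 (152.176.214.64 - 152.176.214.127) does not contain 216.176.214.102
  216.176.220.0/22 (216.176.220.0 - 216.176.223.255) does not contain 216.176.214.102
  216.160.0.0/16 (216.160.0.0 - 216.160.255.255) does not contain 216.176.214.102
Longest matching prefix is /14 -> next hop 183.207.69.21.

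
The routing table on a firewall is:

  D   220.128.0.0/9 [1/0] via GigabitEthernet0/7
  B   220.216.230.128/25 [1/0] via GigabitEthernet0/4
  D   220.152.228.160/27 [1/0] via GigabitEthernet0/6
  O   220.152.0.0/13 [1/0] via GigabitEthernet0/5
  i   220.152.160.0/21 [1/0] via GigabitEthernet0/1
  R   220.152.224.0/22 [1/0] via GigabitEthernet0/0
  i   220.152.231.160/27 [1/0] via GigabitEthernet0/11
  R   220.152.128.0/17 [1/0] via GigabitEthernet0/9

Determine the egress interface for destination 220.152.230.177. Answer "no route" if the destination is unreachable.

Routes whose prefix contains 220.152.230.177:
  220.128.0.0/9 (220.128.0.0 - 220.255.255.255) -> GigabitEthernet0/7
  220.152.0.0/13 (220.152.0.0 - 220.159.255.255) -> GigabitEthernet0/5
  220.152.128.0/17 (220.152.128.0 - 220.152.255.255) -> GigabitEthernet0/9
More-specific entries that do NOT match:
  220.152.228.160/27 (220.152.228.160 - 220.152.228.191) does not contain 220.152.230.177
  220.152.231.160/27 (220.152.231.160 - 220.152.231.191) does not contain 220.152.230.177
  220.216.230.128/25 (220.216.230.128 - 220.216.230.255) does not contain 220.152.230.177
  220.152.224.0/22 (220.152.224.0 - 220.152.227.255) does not contain 220.152.230.177
  220.152.160.0/21 (220.152.160.0 - 220.152.167.255) does not contain 220.152.230.177
Longest matching prefix is /17 -> interface GigabitEthernet0/9.

GigabitEthernet0/9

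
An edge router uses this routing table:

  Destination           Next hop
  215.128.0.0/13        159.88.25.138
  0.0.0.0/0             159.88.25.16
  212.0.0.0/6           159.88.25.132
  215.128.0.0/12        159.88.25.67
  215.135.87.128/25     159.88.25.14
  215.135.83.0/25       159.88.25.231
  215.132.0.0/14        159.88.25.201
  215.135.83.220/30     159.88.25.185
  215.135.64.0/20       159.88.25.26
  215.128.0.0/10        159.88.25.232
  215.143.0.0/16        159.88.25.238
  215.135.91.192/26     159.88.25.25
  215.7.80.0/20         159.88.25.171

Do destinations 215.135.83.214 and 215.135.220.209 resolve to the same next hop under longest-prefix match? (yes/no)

yes

215.135.83.214: longest match 215.132.0.0/14 -> 159.88.25.201
215.135.220.209: longest match 215.132.0.0/14 -> 159.88.25.201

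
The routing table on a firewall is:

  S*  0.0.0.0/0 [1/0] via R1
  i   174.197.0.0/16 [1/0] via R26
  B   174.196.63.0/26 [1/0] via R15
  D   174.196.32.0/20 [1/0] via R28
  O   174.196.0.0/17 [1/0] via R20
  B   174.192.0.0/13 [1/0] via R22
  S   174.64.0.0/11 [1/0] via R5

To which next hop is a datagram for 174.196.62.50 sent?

Routes whose prefix contains 174.196.62.50:
  0.0.0.0/0 (default, matches everything) -> R1
  174.192.0.0/13 (174.192.0.0 - 174.199.255.255) -> R22
  174.196.0.0/17 (174.196.0.0 - 174.196.127.255) -> R20
More-specific entries that do NOT match:
  174.196.63.0/26 (174.196.63.0 - 174.196.63.63) does not contain 174.196.62.50
  174.196.32.0/20 (174.196.32.0 - 174.196.47.255) does not contain 174.196.62.50
Longest matching prefix is /17 -> next hop R20.

R20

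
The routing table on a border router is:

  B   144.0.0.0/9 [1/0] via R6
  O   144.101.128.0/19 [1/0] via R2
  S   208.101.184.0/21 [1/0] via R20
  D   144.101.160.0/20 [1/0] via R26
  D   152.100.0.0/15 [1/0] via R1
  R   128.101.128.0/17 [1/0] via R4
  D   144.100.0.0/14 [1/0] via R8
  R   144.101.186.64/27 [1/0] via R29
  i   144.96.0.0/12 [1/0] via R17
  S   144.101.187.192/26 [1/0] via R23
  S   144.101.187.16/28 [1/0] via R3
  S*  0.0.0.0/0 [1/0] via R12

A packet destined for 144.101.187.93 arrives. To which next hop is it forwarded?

Routes whose prefix contains 144.101.187.93:
  0.0.0.0/0 (default, matches everything) -> R12
  144.0.0.0/9 (144.0.0.0 - 144.127.255.255) -> R6
  144.96.0.0/12 (144.96.0.0 - 144.111.255.255) -> R17
  144.100.0.0/14 (144.100.0.0 - 144.103.255.255) -> R8
More-specific entries that do NOT match:
  144.101.187.16/28 (144.101.187.16 - 144.101.187.31) does not contain 144.101.187.93
  144.101.186.64/27 (144.101.186.64 - 144.101.186.95) does not contain 144.101.187.93
  144.101.187.192/26 (144.101.187.192 - 144.101.187.255) does not contain 144.101.187.93
  208.101.184.0/21 (208.101.184.0 - 208.101.191.255) does not contain 144.101.187.93
  144.101.160.0/20 (144.101.160.0 - 144.101.175.255) does not contain 144.101.187.93
  144.101.128.0/19 (144.101.128.0 - 144.101.159.255) does not contain 144.101.187.93
  128.101.128.0/17 (128.101.128.0 - 128.101.255.255) does not contain 144.101.187.93
  152.100.0.0/15 (152.100.0.0 - 152.101.255.255) does not contain 144.101.187.93
Longest matching prefix is /14 -> next hop R8.

R8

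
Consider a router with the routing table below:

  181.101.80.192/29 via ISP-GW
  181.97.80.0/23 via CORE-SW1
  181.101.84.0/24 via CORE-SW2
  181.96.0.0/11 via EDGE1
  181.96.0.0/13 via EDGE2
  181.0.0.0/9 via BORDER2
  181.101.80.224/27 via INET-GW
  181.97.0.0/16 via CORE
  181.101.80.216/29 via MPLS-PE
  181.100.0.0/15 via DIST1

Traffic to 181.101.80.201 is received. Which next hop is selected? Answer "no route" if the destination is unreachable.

DIST1

Routes whose prefix contains 181.101.80.201:
  181.0.0.0/9 (181.0.0.0 - 181.127.255.255) -> BORDER2
  181.96.0.0/11 (181.96.0.0 - 181.127.255.255) -> EDGE1
  181.96.0.0/13 (181.96.0.0 - 181.103.255.255) -> EDGE2
  181.100.0.0/15 (181.100.0.0 - 181.101.255.255) -> DIST1
More-specific entries that do NOT match:
  181.101.80.192/29 (181.101.80.192 - 181.101.80.199) does not contain 181.101.80.201
  181.101.80.216/29 (181.101.80.216 - 181.101.80.223) does not contain 181.101.80.201
  181.101.80.224/27 (181.101.80.224 - 181.101.80.255) does not contain 181.101.80.201
  181.101.84.0/24 (181.101.84.0 - 181.101.84.255) does not contain 181.101.80.201
  181.97.80.0/23 (181.97.80.0 - 181.97.81.255) does not contain 181.101.80.201
  181.97.0.0/16 (181.97.0.0 - 181.97.255.255) does not contain 181.101.80.201
Longest matching prefix is /15 -> next hop DIST1.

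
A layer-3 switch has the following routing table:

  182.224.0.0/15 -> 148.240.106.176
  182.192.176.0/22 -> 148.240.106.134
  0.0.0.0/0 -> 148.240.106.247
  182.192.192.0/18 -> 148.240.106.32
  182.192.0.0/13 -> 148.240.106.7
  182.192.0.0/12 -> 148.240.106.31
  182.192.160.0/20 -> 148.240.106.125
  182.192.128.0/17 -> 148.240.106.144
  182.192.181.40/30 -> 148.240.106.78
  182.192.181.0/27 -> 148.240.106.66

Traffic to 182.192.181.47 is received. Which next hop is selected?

148.240.106.144

Routes whose prefix contains 182.192.181.47:
  0.0.0.0/0 (default, matches everything) -> 148.240.106.247
  182.192.0.0/12 (182.192.0.0 - 182.207.255.255) -> 148.240.106.31
  182.192.0.0/13 (182.192.0.0 - 182.199.255.255) -> 148.240.106.7
  182.192.128.0/17 (182.192.128.0 - 182.192.255.255) -> 148.240.106.144
More-specific entries that do NOT match:
  182.192.181.40/30 (182.192.181.40 - 182.192.181.43) does not contain 182.192.181.47
  182.192.181.0/27 (182.192.181.0 - 182.192.181.31) does not contain 182.192.181.47
  182.192.176.0/22 (182.192.176.0 - 182.192.179.255) does not contain 182.192.181.47
  182.192.160.0/20 (182.192.160.0 - 182.192.175.255) does not contain 182.192.181.47
  182.192.192.0/18 (182.192.192.0 - 182.192.255.255) does not contain 182.192.181.47
Longest matching prefix is /17 -> next hop 148.240.106.144.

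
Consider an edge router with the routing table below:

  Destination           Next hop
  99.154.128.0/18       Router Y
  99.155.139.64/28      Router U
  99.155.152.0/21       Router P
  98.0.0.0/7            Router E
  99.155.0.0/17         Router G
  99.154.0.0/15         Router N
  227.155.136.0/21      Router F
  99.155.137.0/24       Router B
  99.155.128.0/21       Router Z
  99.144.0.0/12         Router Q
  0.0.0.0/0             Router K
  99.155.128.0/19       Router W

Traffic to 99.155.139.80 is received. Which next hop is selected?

Router W

Routes whose prefix contains 99.155.139.80:
  0.0.0.0/0 (default, matches everything) -> Router K
  98.0.0.0/7 (98.0.0.0 - 99.255.255.255) -> Router E
  99.144.0.0/12 (99.144.0.0 - 99.159.255.255) -> Router Q
  99.154.0.0/15 (99.154.0.0 - 99.155.255.255) -> Router N
  99.155.128.0/19 (99.155.128.0 - 99.155.159.255) -> Router W
More-specific entries that do NOT match:
  99.155.139.64/28 (99.155.139.64 - 99.155.139.79) does not contain 99.155.139.80
  99.155.137.0/24 (99.155.137.0 - 99.155.137.255) does not contain 99.155.139.80
  99.155.152.0/21 (99.155.152.0 - 99.155.159.255) does not contain 99.155.139.80
  227.155.136.0/21 (227.155.136.0 - 227.155.143.255) does not contain 99.155.139.80
  99.155.128.0/21 (99.155.128.0 - 99.155.135.255) does not contain 99.155.139.80
Longest matching prefix is /19 -> next hop Router W.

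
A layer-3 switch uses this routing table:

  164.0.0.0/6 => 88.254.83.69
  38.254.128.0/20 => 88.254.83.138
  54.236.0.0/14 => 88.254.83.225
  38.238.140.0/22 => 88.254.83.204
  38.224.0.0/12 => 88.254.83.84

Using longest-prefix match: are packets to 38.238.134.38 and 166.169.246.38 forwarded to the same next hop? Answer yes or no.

38.238.134.38: longest match 38.224.0.0/12 -> 88.254.83.84
166.169.246.38: longest match 164.0.0.0/6 -> 88.254.83.69

no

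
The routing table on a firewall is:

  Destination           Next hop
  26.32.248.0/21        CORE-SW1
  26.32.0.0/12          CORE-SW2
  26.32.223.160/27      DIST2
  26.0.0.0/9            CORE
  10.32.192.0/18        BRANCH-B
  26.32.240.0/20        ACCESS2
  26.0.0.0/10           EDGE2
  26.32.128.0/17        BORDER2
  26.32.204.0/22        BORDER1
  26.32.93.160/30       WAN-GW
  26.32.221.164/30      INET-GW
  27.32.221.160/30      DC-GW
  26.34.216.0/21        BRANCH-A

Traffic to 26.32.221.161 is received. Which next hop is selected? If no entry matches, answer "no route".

BORDER2

Routes whose prefix contains 26.32.221.161:
  26.0.0.0/9 (26.0.0.0 - 26.127.255.255) -> CORE
  26.0.0.0/10 (26.0.0.0 - 26.63.255.255) -> EDGE2
  26.32.0.0/12 (26.32.0.0 - 26.47.255.255) -> CORE-SW2
  26.32.128.0/17 (26.32.128.0 - 26.32.255.255) -> BORDER2
More-specific entries that do NOT match:
  26.32.93.160/30 (26.32.93.160 - 26.32.93.163) does not contain 26.32.221.161
  26.32.221.164/30 (26.32.221.164 - 26.32.221.167) does not contain 26.32.221.161
  27.32.221.160/30 (27.32.221.160 - 27.32.221.163) does not contain 26.32.221.161
  26.32.223.160/27 (26.32.223.160 - 26.32.223.191) does not contain 26.32.221.161
  26.32.204.0/22 (26.32.204.0 - 26.32.207.255) does not contain 26.32.221.161
  26.32.248.0/21 (26.32.248.0 - 26.32.255.255) does not contain 26.32.221.161
  26.34.216.0/21 (26.34.216.0 - 26.34.223.255) does not contain 26.32.221.161
  26.32.240.0/20 (26.32.240.0 - 26.32.255.255) does not contain 26.32.221.161
  10.32.192.0/18 (10.32.192.0 - 10.32.255.255) does not contain 26.32.221.161
Longest matching prefix is /17 -> next hop BORDER2.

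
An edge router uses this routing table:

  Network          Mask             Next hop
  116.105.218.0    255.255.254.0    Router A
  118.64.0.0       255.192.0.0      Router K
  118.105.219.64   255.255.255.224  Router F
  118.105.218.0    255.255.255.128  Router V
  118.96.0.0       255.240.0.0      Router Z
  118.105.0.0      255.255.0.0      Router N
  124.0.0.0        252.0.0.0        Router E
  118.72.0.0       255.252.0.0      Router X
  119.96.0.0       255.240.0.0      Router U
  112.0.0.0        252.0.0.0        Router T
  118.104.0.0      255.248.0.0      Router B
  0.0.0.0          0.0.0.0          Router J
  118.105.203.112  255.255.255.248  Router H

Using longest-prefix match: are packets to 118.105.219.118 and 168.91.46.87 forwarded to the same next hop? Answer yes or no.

118.105.219.118: longest match 118.105.0.0/16 -> Router N
168.91.46.87: longest match 0.0.0.0/0 -> Router J

no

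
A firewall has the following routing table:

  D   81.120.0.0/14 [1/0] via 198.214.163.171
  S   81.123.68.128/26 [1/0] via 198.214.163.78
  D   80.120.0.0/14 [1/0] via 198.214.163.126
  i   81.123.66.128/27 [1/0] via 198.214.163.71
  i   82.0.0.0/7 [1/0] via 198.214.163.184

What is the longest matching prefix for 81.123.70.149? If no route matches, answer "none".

81.120.0.0/14

Entries matching 81.123.70.149:
  81.120.0.0/14 (81.120.0.0 - 81.123.255.255)
Most specific is 81.120.0.0/14.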